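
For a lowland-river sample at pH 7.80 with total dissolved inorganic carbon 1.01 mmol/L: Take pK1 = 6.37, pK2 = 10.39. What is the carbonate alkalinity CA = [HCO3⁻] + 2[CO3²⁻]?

CA = [HCO3⁻] + 2[CO3²⁻] = (α₁ + 2α₂)·DIC
At pH 7.80: [H⁺]/K1 = 10^-1.43 = 0.037154, K2/[H⁺] = 10^-2.59 = 0.0025704
α₁ = 1/(1 + 0.037154 + 0.0025704) = 1/1.0397 = 0.9618; α₂ = α₁·K2/[H⁺] = 0.002472
α₁ + 2α₂ = 0.9667
CA = 0.9667 × 1.01 = 0.976 mmol/L

CA = 0.976 mmol/L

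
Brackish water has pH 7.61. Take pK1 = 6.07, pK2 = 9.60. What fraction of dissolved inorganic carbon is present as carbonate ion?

α₂ = 0.00985

α₂ = 1 / (1 + [H⁺]/K2 + [H⁺]²/(K1K2)) = 1 / (1 + 10^+1.99 + 10^+0.45)
   = 1 / (1 + 97.724 + 2.8184) = 1/101.54 = 0.009848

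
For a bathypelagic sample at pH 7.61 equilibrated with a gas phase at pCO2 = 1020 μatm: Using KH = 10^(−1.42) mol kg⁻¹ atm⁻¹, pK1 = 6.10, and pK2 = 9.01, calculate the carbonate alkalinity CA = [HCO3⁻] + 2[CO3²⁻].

CA = 1.35 mmol/kg

[CO2*] = KH · pCO2 = 10^(−1.42) × 1020×10^-6 = 3.878×10^-5 mol/kg
α₀ = 1/(1 + K1/[H⁺] + K1K2/[H⁺]²) = 1/(1 + 10^+1.51 + 10^+0.11) = 0.02886
DIC = [CO2*]/α₀ = 3.878×10^-5 / 0.02886 = 1.344 mmol/kg
CA = (α₁ + 2α₂)·DIC = (0.9340 + 2×0.03718) × 1.344 = 1.35 mmol/kg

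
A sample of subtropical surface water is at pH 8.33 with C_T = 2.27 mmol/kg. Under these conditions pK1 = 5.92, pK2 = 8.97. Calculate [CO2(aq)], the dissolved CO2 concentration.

α₀ = 1 / (1 + K1/[H⁺] + K1K2/[H⁺]²) = 1 / (1 + 10^+2.41 + 10^+1.77)
   = 1 / (1 + 257.04 + 58.884) = 1/316.92 = 0.003155
[CO2*] = α₀ × DIC = 0.003155 × 2.27 = 0.00716 mmol/kg = 7.16 μmol/kg

[CO2*] = 7.16 μmol/kg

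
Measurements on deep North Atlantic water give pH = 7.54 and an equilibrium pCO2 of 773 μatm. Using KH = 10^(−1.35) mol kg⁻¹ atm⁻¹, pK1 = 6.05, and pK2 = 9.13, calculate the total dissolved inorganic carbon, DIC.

[CO2*] = KH · pCO2 = 10^(−1.35) × 773×10^-6 = 3.453×10^-5 mol/kg
α₀ = 1/(1 + K1/[H⁺] + K1K2/[H⁺]²) = 1/(1 + 10^+1.49 + 10^-0.10) = 0.03058
DIC = [CO2*]/α₀ = 3.453×10^-5 / 0.03058 = 1.13 mmol/kg

DIC = 1.13 mmol/kg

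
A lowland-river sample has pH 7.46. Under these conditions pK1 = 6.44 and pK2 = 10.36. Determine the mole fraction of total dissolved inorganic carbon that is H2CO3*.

α₀ = 1 / (1 + K1/[H⁺] + K1K2/[H⁺]²) = 1 / (1 + 10^+1.02 + 10^-1.88)
   = 1 / (1 + 10.471 + 0.013183) = 1/11.484 = 0.08707

α₀ = 0.0871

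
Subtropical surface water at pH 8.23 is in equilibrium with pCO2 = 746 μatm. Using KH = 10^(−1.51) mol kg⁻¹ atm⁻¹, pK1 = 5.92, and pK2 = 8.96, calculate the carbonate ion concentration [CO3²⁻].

[CO2*] = KH · pCO2 = 10^(−1.51) × 746×10^-6 = 2.305×10^-5 mol/kg
α₀ = 1/(1 + K1/[H⁺] + K1K2/[H⁺]²) = 1/(1 + 10^+2.31 + 10^+1.58) = 0.004112
DIC = [CO2*]/α₀ = 2.305×10^-5 / 0.004112 = 5.606 mmol/kg
[CO3²⁻] = α₂·DIC; α₂ = 0.1563, so [CO3²⁻] = 0.1563 × 5.606 = 0.876 mmol/kg

[CO3²⁻] = 0.876 mmol/kg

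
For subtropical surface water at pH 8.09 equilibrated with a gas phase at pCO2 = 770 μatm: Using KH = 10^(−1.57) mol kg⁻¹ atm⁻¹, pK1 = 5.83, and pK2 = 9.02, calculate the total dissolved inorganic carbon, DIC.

DIC = 4.24 mmol/kg

[CO2*] = KH · pCO2 = 10^(−1.57) × 770×10^-6 = 2.072×10^-5 mol/kg
α₀ = 1/(1 + K1/[H⁺] + K1K2/[H⁺]²) = 1/(1 + 10^+2.26 + 10^+1.33) = 0.004894
DIC = [CO2*]/α₀ = 2.072×10^-5 / 0.004894 = 4.24 mmol/kg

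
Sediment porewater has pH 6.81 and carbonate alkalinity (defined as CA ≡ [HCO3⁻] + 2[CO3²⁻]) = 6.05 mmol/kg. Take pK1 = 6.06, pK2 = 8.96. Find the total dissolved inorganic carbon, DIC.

DIC = 7.07 mmol/kg

CA = [HCO3⁻] + 2[CO3²⁻] = (α₁ + 2α₂)·DIC
At pH 6.81: [H⁺]/K1 = 10^-0.75 = 0.17783, K2/[H⁺] = 10^-2.15 = 0.0070795
α₁ = 1/(1 + 0.17783 + 0.0070795) = 1/1.1849 = 0.8439; α₂ = α₁·K2/[H⁺] = 0.005975
α₁ + 2α₂ = 0.8559
DIC = CA / (α₁ + 2α₂) = 6.05 / 0.8559 = 7.07 mmol/kg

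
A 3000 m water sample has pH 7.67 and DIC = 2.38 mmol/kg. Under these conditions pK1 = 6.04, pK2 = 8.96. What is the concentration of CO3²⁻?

α₂ = 1 / (1 + [H⁺]/K2 + [H⁺]²/(K1K2)) = 1 / (1 + 10^+1.29 + 10^-0.34)
   = 1 / (1 + 19.498 + 0.45709) = 1/20.956 = 0.04772
[CO3²⁻] = α₂ × DIC = 0.04772 × 2.38 = 0.114 mmol/kg

[CO3²⁻] = 0.114 mmol/kg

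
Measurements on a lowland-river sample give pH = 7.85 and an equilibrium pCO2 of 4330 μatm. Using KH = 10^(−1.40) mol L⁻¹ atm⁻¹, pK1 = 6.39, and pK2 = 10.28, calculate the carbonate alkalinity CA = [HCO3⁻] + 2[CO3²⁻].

CA = 5.01 mmol/L

[CO2*] = KH · pCO2 = 10^(−1.40) × 4330×10^-6 = 1.724×10^-4 mol/L
α₀ = 1/(1 + K1/[H⁺] + K1K2/[H⁺]²) = 1/(1 + 10^+1.46 + 10^-0.97) = 0.03339
DIC = [CO2*]/α₀ = 1.724×10^-4 / 0.03339 = 5.162 mmol/L
CA = (α₁ + 2α₂)·DIC = (0.9630 + 2×0.003578) × 5.162 = 5.01 mmol/L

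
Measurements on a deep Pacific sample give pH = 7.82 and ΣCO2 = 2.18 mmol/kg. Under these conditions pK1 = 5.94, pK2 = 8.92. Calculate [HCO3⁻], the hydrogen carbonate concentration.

[HCO3⁻] = 2.00 mmol/kg

α₁ = 1 / (1 + [H⁺]/K1 + K2/[H⁺]) = 1 / (1 + 10^-1.88 + 10^-1.10)
   = 1 / (1 + 0.013183 + 0.079433) = 1/1.0926 = 0.9152
[HCO3⁻] = α₁ × DIC = 0.9152 × 2.18 = 2.00 mmol/kg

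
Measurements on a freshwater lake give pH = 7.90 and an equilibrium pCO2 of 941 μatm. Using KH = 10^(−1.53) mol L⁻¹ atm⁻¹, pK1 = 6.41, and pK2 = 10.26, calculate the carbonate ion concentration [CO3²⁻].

[CO2*] = KH · pCO2 = 10^(−1.53) × 941×10^-6 = 2.777×10^-5 mol/L
α₀ = 1/(1 + K1/[H⁺] + K1K2/[H⁺]²) = 1/(1 + 10^+1.49 + 10^-0.87) = 0.03121
DIC = [CO2*]/α₀ = 2.777×10^-5 / 0.03121 = 0.8897 mmol/L
[CO3²⁻] = α₂·DIC; α₂ = 0.004211, so [CO3²⁻] = 0.004211 × 0.8897 = 0.00375 mmol/L = 3.75 μmol/L

[CO3²⁻] = 3.75 μmol/L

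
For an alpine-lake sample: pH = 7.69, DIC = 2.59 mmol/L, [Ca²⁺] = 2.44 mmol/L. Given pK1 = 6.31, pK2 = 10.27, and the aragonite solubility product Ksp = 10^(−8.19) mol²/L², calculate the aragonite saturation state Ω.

α₂ = 1 / (1 + [H⁺]/K2 + [H⁺]²/(K1K2)) = 1 / (1 + 10^+2.58 + 10^+1.20)
   = 1 / (1 + 380.19 + 15.849) = 1/397.04 = 0.002519
[CO3²⁻] = α₂ × DIC = 0.002519 × 2.59 = 0.006523 mmol/L = 6.523 μmol/L
Ksp = 10^(−8.19) = 6.457×10^-9
Ω = [Ca²⁺][CO3²⁻]/Ksp = (2.44×10^-3)(6.523×10^-6) / 6.457×10^-9 = 2.47

Ω = 2.47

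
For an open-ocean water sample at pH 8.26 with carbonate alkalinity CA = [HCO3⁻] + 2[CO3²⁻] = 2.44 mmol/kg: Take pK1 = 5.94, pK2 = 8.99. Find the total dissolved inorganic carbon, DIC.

DIC = 2.12 mmol/kg

CA = [HCO3⁻] + 2[CO3²⁻] = (α₁ + 2α₂)·DIC
At pH 8.26: [H⁺]/K1 = 10^-2.32 = 0.0047863, K2/[H⁺] = 10^-0.73 = 0.18621
α₁ = 1/(1 + 0.0047863 + 0.18621) = 1/1.1910 = 0.8396; α₂ = α₁·K2/[H⁺] = 0.1563
α₁ + 2α₂ = 1.1523
DIC = CA / (α₁ + 2α₂) = 2.44 / 1.1523 = 2.12 mmol/kg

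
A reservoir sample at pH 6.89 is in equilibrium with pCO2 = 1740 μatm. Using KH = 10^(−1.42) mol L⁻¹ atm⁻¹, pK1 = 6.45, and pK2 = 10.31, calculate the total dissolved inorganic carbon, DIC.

[CO2*] = KH · pCO2 = 10^(−1.42) × 1740×10^-6 = 6.615×10^-5 mol/L
α₀ = 1/(1 + K1/[H⁺] + K1K2/[H⁺]²) = 1/(1 + 10^+0.44 + 10^-2.98) = 0.2663
DIC = [CO2*]/α₀ = 6.615×10^-5 / 0.2663 = 0.248 mmol/L

DIC = 0.248 mmol/L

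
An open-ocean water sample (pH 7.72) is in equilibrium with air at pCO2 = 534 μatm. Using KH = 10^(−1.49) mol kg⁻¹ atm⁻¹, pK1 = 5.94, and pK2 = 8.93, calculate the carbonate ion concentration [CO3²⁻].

[CO2*] = KH · pCO2 = 10^(−1.49) × 534×10^-6 = 1.728×10^-5 mol/kg
α₀ = 1/(1 + K1/[H⁺] + K1K2/[H⁺]²) = 1/(1 + 10^+1.78 + 10^+0.57) = 0.01539
DIC = [CO2*]/α₀ = 1.728×10^-5 / 0.01539 = 1.123 mmol/kg
[CO3²⁻] = α₂·DIC; α₂ = 0.05718, so [CO3²⁻] = 0.05718 × 1.123 = 0.0642 mmol/kg

[CO3²⁻] = 0.0642 mmol/kg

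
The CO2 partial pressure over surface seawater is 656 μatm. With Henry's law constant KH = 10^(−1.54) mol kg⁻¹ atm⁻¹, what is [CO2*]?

KH = 10^(−1.54) = 2.884×10^-2 mol kg⁻¹ atm⁻¹
[CO2*] = KH · pCO2 = 2.884×10^-2 × 656×10^-6 atm = 1.89×10^-5 mol/kg

[CO2*] = 18.9 μmol/kg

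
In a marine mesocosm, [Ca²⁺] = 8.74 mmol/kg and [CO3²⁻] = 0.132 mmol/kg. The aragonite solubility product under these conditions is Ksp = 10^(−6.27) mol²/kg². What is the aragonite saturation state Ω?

Ksp = 10^(−6.27) = 5.370×10^-7
Ω = [Ca²⁺][CO3²⁻]/Ksp = (8.74×10^-3)(0.132×10^-3) / 5.370×10^-7 = 2.15

Ω = 2.15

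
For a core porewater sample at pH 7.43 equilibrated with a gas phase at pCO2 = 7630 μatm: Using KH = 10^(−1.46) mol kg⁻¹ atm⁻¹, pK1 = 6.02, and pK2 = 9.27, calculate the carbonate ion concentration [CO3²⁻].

[CO2*] = KH · pCO2 = 10^(−1.46) × 7630×10^-6 = 2.646×10^-4 mol/kg
α₀ = 1/(1 + K1/[H⁺] + K1K2/[H⁺]²) = 1/(1 + 10^+1.41 + 10^-0.43) = 0.03693
DIC = [CO2*]/α₀ = 2.646×10^-4 / 0.03693 = 7.163 mmol/kg
[CO3²⁻] = α₂·DIC; α₂ = 0.01372, so [CO3²⁻] = 0.01372 × 7.163 = 0.0983 mmol/kg

[CO3²⁻] = 0.0983 mmol/kg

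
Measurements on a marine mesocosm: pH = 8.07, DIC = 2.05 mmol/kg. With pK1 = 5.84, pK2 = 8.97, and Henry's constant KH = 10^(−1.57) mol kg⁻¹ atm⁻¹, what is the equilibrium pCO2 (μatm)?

pCO2 = 396 μatm

α₀ = 1 / (1 + K1/[H⁺] + K1K2/[H⁺]²) = 1 / (1 + 10^+2.23 + 10^+1.33)
   = 1 / (1 + 169.82 + 21.380) = 1/192.20 = 0.005203
[CO2*] = α₀ × DIC = 0.005203 × 2.05 = 0.01067 mmol/kg = 10.67 μmol/kg
pCO2 = [CO2*]/KH = 1.067×10^-5 / 2.692×10^-2 = 396 μatm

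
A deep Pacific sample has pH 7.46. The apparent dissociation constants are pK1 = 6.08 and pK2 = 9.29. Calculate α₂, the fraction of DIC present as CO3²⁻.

α₂ = 0.0140

α₂ = 1 / (1 + [H⁺]/K2 + [H⁺]²/(K1K2)) = 1 / (1 + 10^+1.83 + 10^+0.45)
   = 1 / (1 + 67.608 + 2.8184) = 1/71.427 = 0.01400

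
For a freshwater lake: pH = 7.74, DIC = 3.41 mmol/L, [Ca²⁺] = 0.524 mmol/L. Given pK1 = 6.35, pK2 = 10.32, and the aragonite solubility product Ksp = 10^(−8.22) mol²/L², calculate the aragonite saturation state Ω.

Ω = 0.748

α₂ = 1 / (1 + [H⁺]/K2 + [H⁺]²/(K1K2)) = 1 / (1 + 10^+2.58 + 10^+1.19)
   = 1 / (1 + 380.19 + 15.488) = 1/396.68 = 0.002521
[CO3²⁻] = α₂ × DIC = 0.002521 × 3.41 = 0.008596 mmol/L = 8.596 μmol/L
Ksp = 10^(−8.22) = 6.026×10^-9
Ω = [Ca²⁺][CO3²⁻]/Ksp = (0.524×10^-3)(8.596×10^-6) / 6.026×10^-9 = 0.748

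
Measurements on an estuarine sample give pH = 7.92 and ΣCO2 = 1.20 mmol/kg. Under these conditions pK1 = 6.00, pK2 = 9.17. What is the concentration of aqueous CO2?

[CO2*] = 13.5 μmol/kg

α₀ = 1 / (1 + K1/[H⁺] + K1K2/[H⁺]²) = 1 / (1 + 10^+1.92 + 10^+0.67)
   = 1 / (1 + 83.176 + 4.6774) = 1/88.854 = 0.01125
[CO2*] = α₀ × DIC = 0.01125 × 1.20 = 0.0135 mmol/kg = 13.5 μmol/kg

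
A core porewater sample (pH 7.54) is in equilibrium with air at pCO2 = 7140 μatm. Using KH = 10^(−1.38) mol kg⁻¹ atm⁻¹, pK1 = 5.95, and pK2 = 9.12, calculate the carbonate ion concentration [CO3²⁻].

[CO2*] = KH · pCO2 = 10^(−1.38) × 7140×10^-6 = 2.976×10^-4 mol/kg
α₀ = 1/(1 + K1/[H⁺] + K1K2/[H⁺]²) = 1/(1 + 10^+1.59 + 10^+0.01) = 0.02443
DIC = [CO2*]/α₀ = 2.976×10^-4 / 0.02443 = 12.18 mmol/kg
[CO3²⁻] = α₂·DIC; α₂ = 0.02500, so [CO3²⁻] = 0.02500 × 12.18 = 0.305 mmol/kg

[CO3²⁻] = 0.305 mmol/kg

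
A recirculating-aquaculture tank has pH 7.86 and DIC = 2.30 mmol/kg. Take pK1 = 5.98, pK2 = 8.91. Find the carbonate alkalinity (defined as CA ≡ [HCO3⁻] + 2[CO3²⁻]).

CA = [HCO3⁻] + 2[CO3²⁻] = (α₁ + 2α₂)·DIC
At pH 7.86: [H⁺]/K1 = 10^-1.88 = 0.013183, K2/[H⁺] = 10^-1.05 = 0.089125
α₁ = 1/(1 + 0.013183 + 0.089125) = 1/1.1023 = 0.9072; α₂ = α₁·K2/[H⁺] = 0.08085
α₁ + 2α₂ = 1.0689
CA = 1.0689 × 2.30 = 2.46 mmol/kg

CA = 2.46 mmol/kg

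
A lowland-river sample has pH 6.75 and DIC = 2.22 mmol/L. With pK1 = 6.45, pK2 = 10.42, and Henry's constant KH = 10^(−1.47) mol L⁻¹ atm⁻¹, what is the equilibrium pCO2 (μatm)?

α₀ = 1 / (1 + K1/[H⁺] + K1K2/[H⁺]²) = 1 / (1 + 10^+0.30 + 10^-3.37)
   = 1 / (1 + 1.9953 + 0.00042658) = 1/2.9957 = 0.3338
[CO2*] = α₀ × DIC = 0.3338 × 2.22 = 0.7411 mmol/L
pCO2 = [CO2*]/KH = 7.411×10^-4 / 3.388×10^-2 = 2.19×10^4 μatm

pCO2 = 2.19×10^4 μatm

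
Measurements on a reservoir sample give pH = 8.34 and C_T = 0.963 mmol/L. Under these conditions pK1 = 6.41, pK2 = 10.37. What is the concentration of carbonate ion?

α₂ = 1 / (1 + [H⁺]/K2 + [H⁺]²/(K1K2)) = 1 / (1 + 10^+2.03 + 10^+0.10)
   = 1 / (1 + 107.15 + 1.2589) = 1/109.41 = 0.009140
[CO3²⁻] = α₂ × DIC = 0.009140 × 0.963 = 0.00880 mmol/L = 8.80 μmol/L

[CO3²⁻] = 8.80 μmol/L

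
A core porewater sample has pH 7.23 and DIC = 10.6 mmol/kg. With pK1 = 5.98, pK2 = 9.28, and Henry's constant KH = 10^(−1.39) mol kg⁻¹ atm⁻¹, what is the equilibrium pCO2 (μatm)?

pCO2 = 1.37×10^4 μatm

α₀ = 1 / (1 + K1/[H⁺] + K1K2/[H⁺]²) = 1 / (1 + 10^+1.25 + 10^-0.80)
   = 1 / (1 + 17.783 + 0.15849) = 1/18.941 = 0.05279
[CO2*] = α₀ × DIC = 0.05279 × 10.6 = 0.5596 mmol/kg
pCO2 = [CO2*]/KH = 5.596×10^-4 / 4.074×10^-2 = 1.37×10^4 μatm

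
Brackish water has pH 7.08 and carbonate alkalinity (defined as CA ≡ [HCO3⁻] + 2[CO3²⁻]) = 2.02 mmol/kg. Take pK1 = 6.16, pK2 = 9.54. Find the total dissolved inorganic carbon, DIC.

CA = [HCO3⁻] + 2[CO3²⁻] = (α₁ + 2α₂)·DIC
At pH 7.08: [H⁺]/K1 = 10^-0.92 = 0.12023, K2/[H⁺] = 10^-2.46 = 0.0034674
α₁ = 1/(1 + 0.12023 + 0.0034674) = 1/1.1237 = 0.8899; α₂ = α₁·K2/[H⁺] = 0.003086
α₁ + 2α₂ = 0.8961
DIC = CA / (α₁ + 2α₂) = 2.02 / 0.8961 = 2.25 mmol/kg

DIC = 2.25 mmol/kg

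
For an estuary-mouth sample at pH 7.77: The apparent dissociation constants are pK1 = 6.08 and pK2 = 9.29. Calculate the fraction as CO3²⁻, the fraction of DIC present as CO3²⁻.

α₂ = 0.0287

α₂ = 1 / (1 + [H⁺]/K2 + [H⁺]²/(K1K2)) = 1 / (1 + 10^+1.52 + 10^-0.17)
   = 1 / (1 + 33.113 + 0.67608) = 1/34.789 = 0.02874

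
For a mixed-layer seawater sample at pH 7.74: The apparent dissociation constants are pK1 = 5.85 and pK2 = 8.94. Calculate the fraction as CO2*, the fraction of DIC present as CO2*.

α₀ = 1 / (1 + K1/[H⁺] + K1K2/[H⁺]²) = 1 / (1 + 10^+1.89 + 10^+0.69)
   = 1 / (1 + 77.625 + 4.8978) = 1/83.522 = 0.01197

α₀ = 0.0120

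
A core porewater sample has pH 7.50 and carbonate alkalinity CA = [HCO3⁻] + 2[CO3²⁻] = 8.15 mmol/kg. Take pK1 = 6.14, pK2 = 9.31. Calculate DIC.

CA = [HCO3⁻] + 2[CO3²⁻] = (α₁ + 2α₂)·DIC
At pH 7.50: [H⁺]/K1 = 10^-1.36 = 0.043652, K2/[H⁺] = 10^-1.81 = 0.015488
α₁ = 1/(1 + 0.043652 + 0.015488) = 1/1.0591 = 0.9442; α₂ = α₁·K2/[H⁺] = 0.01462
α₁ + 2α₂ = 0.9734
DIC = CA / (α₁ + 2α₂) = 8.15 / 0.9734 = 8.37 mmol/kg

DIC = 8.37 mmol/kg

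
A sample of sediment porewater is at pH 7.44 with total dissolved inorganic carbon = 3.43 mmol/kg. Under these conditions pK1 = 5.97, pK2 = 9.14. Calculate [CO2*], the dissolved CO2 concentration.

[CO2*] = 0.110 mmol/kg

α₀ = 1 / (1 + K1/[H⁺] + K1K2/[H⁺]²) = 1 / (1 + 10^+1.47 + 10^-0.23)
   = 1 / (1 + 29.512 + 0.58884) = 1/31.101 = 0.03215
[CO2*] = α₀ × DIC = 0.03215 × 3.43 = 0.110 mmol/kg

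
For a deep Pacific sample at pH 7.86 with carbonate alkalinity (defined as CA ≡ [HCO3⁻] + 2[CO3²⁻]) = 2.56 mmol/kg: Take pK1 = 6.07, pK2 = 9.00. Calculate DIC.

CA = [HCO3⁻] + 2[CO3²⁻] = (α₁ + 2α₂)·DIC
At pH 7.86: [H⁺]/K1 = 10^-1.79 = 0.016218, K2/[H⁺] = 10^-1.14 = 0.072444
α₁ = 1/(1 + 0.016218 + 0.072444) = 1/1.0887 = 0.9186; α₂ = α₁·K2/[H⁺] = 0.06654
α₁ + 2α₂ = 1.0516
DIC = CA / (α₁ + 2α₂) = 2.56 / 1.0516 = 2.43 mmol/kg

DIC = 2.43 mmol/kg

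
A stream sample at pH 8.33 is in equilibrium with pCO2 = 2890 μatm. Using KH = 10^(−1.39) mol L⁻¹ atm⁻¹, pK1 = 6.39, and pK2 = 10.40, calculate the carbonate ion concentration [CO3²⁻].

[CO2*] = KH · pCO2 = 10^(−1.39) × 2890×10^-6 = 1.177×10^-4 mol/L
α₀ = 1/(1 + K1/[H⁺] + K1K2/[H⁺]²) = 1/(1 + 10^+1.94 + 10^-0.13) = 0.01126
DIC = [CO2*]/α₀ = 1.177×10^-4 / 0.01126 = 10.46 mmol/L
[CO3²⁻] = α₂·DIC; α₂ = 0.008345, so [CO3²⁻] = 0.008345 × 10.46 = 0.0873 mmol/L

[CO3²⁻] = 0.0873 mmol/L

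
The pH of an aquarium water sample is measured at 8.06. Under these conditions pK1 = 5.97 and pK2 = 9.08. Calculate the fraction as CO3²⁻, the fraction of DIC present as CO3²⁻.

α₂ = 0.0865

α₂ = 1 / (1 + [H⁺]/K2 + [H⁺]²/(K1K2)) = 1 / (1 + 10^+1.02 + 10^-1.07)
   = 1 / (1 + 10.471 + 0.085114) = 1/11.556 = 0.08653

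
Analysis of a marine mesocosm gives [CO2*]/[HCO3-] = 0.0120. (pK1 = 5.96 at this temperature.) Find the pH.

From K1 = [H⁺][HCO3-]/[CO2*]:  pH = pK1 − log₁₀([CO2*]/[HCO3-])
log₁₀(0.0120) = -1.921
pH = 5.96 − (-1.921) = 7.88

pH = 7.88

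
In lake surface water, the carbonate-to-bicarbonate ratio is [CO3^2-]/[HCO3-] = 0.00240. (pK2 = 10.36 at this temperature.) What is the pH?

From K2 = [H⁺][CO3^2-]/[HCO3-]:  pH = pK2 + log₁₀([CO3^2-]/[HCO3-])
log₁₀(0.00240) = -2.620
pH = 10.36 + (-2.620) = 7.74

pH = 7.74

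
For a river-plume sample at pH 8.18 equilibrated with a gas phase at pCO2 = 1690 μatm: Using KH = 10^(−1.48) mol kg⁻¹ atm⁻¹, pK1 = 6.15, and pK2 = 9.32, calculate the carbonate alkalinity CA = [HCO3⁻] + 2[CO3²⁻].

[CO2*] = KH · pCO2 = 10^(−1.48) × 1690×10^-6 = 5.596×10^-5 mol/kg
α₀ = 1/(1 + K1/[H⁺] + K1K2/[H⁺]²) = 1/(1 + 10^+2.03 + 10^+0.89) = 0.008627
DIC = [CO2*]/α₀ = 5.596×10^-5 / 0.008627 = 6.487 mmol/kg
CA = (α₁ + 2α₂)·DIC = (0.9244 + 2×0.06697) × 6.487 = 6.87 mmol/kg

CA = 6.87 mmol/kg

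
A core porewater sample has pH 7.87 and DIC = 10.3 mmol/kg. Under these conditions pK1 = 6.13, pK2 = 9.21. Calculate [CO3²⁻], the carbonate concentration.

[CO3²⁻] = 0.443 mmol/kg

α₂ = 1 / (1 + [H⁺]/K2 + [H⁺]²/(K1K2)) = 1 / (1 + 10^+1.34 + 10^-0.40)
   = 1 / (1 + 21.878 + 0.39811) = 1/23.276 = 0.04296
[CO3²⁻] = α₂ × DIC = 0.04296 × 10.3 = 0.443 mmol/kg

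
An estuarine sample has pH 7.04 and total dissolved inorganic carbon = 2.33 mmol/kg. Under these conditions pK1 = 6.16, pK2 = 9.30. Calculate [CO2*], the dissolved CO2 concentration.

[CO2*] = 0.270 mmol/kg

α₀ = 1 / (1 + K1/[H⁺] + K1K2/[H⁺]²) = 1 / (1 + 10^+0.88 + 10^-1.38)
   = 1 / (1 + 7.5858 + 0.041687) = 1/8.6275 = 0.1159
[CO2*] = α₀ × DIC = 0.1159 × 2.33 = 0.270 mmol/kg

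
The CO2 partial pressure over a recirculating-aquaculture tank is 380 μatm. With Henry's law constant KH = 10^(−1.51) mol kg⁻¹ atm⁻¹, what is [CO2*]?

KH = 10^(−1.51) = 3.090×10^-2 mol kg⁻¹ atm⁻¹
[CO2*] = KH · pCO2 = 3.090×10^-2 × 380×10^-6 atm = 1.17×10^-5 mol/kg

[CO2*] = 11.7 μmol/kg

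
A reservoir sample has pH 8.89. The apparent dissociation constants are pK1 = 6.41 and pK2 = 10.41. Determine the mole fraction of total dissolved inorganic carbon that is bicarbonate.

α₁ = 0.968

α₁ = 1 / (1 + [H⁺]/K1 + K2/[H⁺]) = 1 / (1 + 10^-2.48 + 10^-1.52)
   = 1 / (1 + 0.0033113 + 0.030200) = 1/1.0335 = 0.9676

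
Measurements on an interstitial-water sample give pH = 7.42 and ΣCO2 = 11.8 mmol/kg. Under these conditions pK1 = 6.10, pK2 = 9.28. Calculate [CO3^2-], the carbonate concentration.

[CO3²⁻] = 0.153 mmol/kg

α₂ = 1 / (1 + [H⁺]/K2 + [H⁺]²/(K1K2)) = 1 / (1 + 10^+1.86 + 10^+0.54)
   = 1 / (1 + 72.444 + 3.4674) = 1/76.911 = 0.01300
[CO3²⁻] = α₂ × DIC = 0.01300 × 11.8 = 0.153 mmol/kg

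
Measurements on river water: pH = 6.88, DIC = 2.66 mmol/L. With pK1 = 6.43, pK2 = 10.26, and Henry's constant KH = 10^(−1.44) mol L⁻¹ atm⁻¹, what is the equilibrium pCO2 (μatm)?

pCO2 = 1.92×10^4 μatm

α₀ = 1 / (1 + K1/[H⁺] + K1K2/[H⁺]²) = 1 / (1 + 10^+0.45 + 10^-2.93)
   = 1 / (1 + 2.8184 + 0.0011749) = 1/3.8196 = 0.2618
[CO2*] = α₀ × DIC = 0.2618 × 2.66 = 0.6964 mmol/L
pCO2 = [CO2*]/KH = 6.964×10^-4 / 3.631×10^-2 = 1.92×10^4 μatm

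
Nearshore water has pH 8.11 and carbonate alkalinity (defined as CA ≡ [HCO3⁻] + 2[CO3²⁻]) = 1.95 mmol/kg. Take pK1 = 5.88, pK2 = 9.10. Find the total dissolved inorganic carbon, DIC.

DIC = 1.79 mmol/kg

CA = [HCO3⁻] + 2[CO3²⁻] = (α₁ + 2α₂)·DIC
At pH 8.11: [H⁺]/K1 = 10^-2.23 = 0.0058884, K2/[H⁺] = 10^-0.99 = 0.10233
α₁ = 1/(1 + 0.0058884 + 0.10233) = 1/1.1082 = 0.9023; α₂ = α₁·K2/[H⁺] = 0.09234
α₁ + 2α₂ = 1.0870
DIC = CA / (α₁ + 2α₂) = 1.95 / 1.0870 = 1.79 mmol/kg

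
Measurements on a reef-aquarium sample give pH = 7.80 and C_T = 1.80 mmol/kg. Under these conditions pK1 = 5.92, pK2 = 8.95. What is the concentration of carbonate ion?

[CO3²⁻] = 0.118 mmol/kg

α₂ = 1 / (1 + [H⁺]/K2 + [H⁺]²/(K1K2)) = 1 / (1 + 10^+1.15 + 10^-0.73)
   = 1 / (1 + 14.125 + 0.18621) = 1/15.312 = 0.06531
[CO3²⁻] = α₂ × DIC = 0.06531 × 1.80 = 0.118 mmol/kg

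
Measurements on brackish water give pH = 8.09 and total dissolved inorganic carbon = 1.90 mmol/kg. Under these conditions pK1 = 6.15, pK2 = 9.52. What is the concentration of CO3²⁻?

[CO3²⁻] = 0.0673 mmol/kg

α₂ = 1 / (1 + [H⁺]/K2 + [H⁺]²/(K1K2)) = 1 / (1 + 10^+1.43 + 10^-0.51)
   = 1 / (1 + 26.915 + 0.30903) = 1/28.224 = 0.03543
[CO3²⁻] = α₂ × DIC = 0.03543 × 1.90 = 0.0673 mmol/kg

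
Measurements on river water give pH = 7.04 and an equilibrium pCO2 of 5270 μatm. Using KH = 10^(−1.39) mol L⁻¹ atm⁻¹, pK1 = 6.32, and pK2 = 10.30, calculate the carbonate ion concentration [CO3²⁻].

[CO3²⁻] = 0.619 μmol/L

[CO2*] = KH · pCO2 = 10^(−1.39) × 5270×10^-6 = 2.147×10^-4 mol/L
α₀ = 1/(1 + K1/[H⁺] + K1K2/[H⁺]²) = 1/(1 + 10^+0.72 + 10^-2.54) = 0.1600
DIC = [CO2*]/α₀ = 2.147×10^-4 / 0.1600 = 1.342 mmol/L
[CO3²⁻] = α₂·DIC; α₂ = 0.0004614, so [CO3²⁻] = 0.0004614 × 1.342 = 0.000619 mmol/L = 0.619 μmol/L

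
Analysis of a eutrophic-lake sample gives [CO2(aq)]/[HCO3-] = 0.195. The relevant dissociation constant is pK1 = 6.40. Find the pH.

From K1 = [H⁺][HCO3-]/[CO2(aq)]:  pH = pK1 − log₁₀([CO2(aq)]/[HCO3-])
log₁₀(0.195) = -0.710
pH = 6.40 − (-0.710) = 7.11

pH = 7.11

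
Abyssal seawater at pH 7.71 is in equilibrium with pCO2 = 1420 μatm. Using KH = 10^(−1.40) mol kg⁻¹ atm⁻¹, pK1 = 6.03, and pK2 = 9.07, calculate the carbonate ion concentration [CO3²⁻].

[CO3²⁻] = 0.118 mmol/kg

[CO2*] = KH · pCO2 = 10^(−1.40) × 1420×10^-6 = 5.653×10^-5 mol/kg
α₀ = 1/(1 + K1/[H⁺] + K1K2/[H⁺]²) = 1/(1 + 10^+1.68 + 10^+0.32) = 0.01963
DIC = [CO2*]/α₀ = 5.653×10^-5 / 0.01963 = 2.880 mmol/kg
[CO3²⁻] = α₂·DIC; α₂ = 0.04100, so [CO3²⁻] = 0.04100 × 2.880 = 0.118 mmol/kg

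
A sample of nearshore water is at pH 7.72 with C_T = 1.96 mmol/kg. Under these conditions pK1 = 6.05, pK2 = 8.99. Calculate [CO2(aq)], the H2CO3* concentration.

[CO2*] = 0.0390 mmol/kg

α₀ = 1 / (1 + K1/[H⁺] + K1K2/[H⁺]²) = 1 / (1 + 10^+1.67 + 10^+0.40)
   = 1 / (1 + 46.774 + 2.5119) = 1/50.285 = 0.01989
[CO2*] = α₀ × DIC = 0.01989 × 1.96 = 0.0390 mmol/kg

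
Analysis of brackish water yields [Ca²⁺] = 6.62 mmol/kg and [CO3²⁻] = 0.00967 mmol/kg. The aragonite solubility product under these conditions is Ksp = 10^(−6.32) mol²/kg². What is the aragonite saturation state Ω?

Ω = 0.134

Ksp = 10^(−6.32) = 4.786×10^-7
Ω = [Ca²⁺][CO3²⁻]/Ksp = (6.62×10^-3)(0.00967×10^-3) / 4.786×10^-7 = 0.134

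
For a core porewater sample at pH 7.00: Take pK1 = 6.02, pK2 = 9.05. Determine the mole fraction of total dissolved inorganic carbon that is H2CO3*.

α₀ = 1 / (1 + K1/[H⁺] + K1K2/[H⁺]²) = 1 / (1 + 10^+0.98 + 10^-1.07)
   = 1 / (1 + 9.5499 + 0.085114) = 1/10.635 = 0.09403

α₀ = 0.0940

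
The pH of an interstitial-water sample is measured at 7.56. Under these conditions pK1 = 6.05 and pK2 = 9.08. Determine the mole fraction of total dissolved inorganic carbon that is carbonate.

α₂ = 1 / (1 + [H⁺]/K2 + [H⁺]²/(K1K2)) = 1 / (1 + 10^+1.52 + 10^+0.01)
   = 1 / (1 + 33.113 + 1.0233) = 1/35.136 = 0.02846

α₂ = 0.0285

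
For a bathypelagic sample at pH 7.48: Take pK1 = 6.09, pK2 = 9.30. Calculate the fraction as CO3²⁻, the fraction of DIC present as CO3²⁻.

α₂ = 1 / (1 + [H⁺]/K2 + [H⁺]²/(K1K2)) = 1 / (1 + 10^+1.82 + 10^+0.43)
   = 1 / (1 + 66.069 + 2.6915) = 1/69.761 = 0.01433

α₂ = 0.0143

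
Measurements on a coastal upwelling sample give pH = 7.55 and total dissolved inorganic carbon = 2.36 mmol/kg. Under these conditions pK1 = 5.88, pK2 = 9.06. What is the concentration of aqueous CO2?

[CO2*] = 0.0479 mmol/kg

α₀ = 1 / (1 + K1/[H⁺] + K1K2/[H⁺]²) = 1 / (1 + 10^+1.67 + 10^+0.16)
   = 1 / (1 + 46.774 + 1.4454) = 1/49.219 = 0.02032
[CO2*] = α₀ × DIC = 0.02032 × 2.36 = 0.0479 mmol/kg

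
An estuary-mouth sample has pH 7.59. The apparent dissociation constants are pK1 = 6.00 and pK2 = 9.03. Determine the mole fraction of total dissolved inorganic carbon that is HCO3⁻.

α₁ = 0.942

α₁ = 1 / (1 + [H⁺]/K1 + K2/[H⁺]) = 1 / (1 + 10^-1.59 + 10^-1.44)
   = 1 / (1 + 0.025704 + 0.036308) = 1/1.0620 = 0.9416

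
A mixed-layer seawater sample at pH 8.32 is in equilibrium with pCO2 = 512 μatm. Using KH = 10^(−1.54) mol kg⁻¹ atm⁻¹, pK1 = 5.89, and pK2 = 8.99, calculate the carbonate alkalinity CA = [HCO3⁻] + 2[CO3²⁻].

CA = 5.67 mmol/kg

[CO2*] = KH · pCO2 = 10^(−1.54) × 512×10^-6 = 1.477×10^-5 mol/kg
α₀ = 1/(1 + K1/[H⁺] + K1K2/[H⁺]²) = 1/(1 + 10^+2.43 + 10^+1.76) = 0.003052
DIC = [CO2*]/α₀ = 1.477×10^-5 / 0.003052 = 4.839 mmol/kg
CA = (α₁ + 2α₂)·DIC = (0.8213 + 2×0.1756) × 4.839 = 5.67 mmol/kg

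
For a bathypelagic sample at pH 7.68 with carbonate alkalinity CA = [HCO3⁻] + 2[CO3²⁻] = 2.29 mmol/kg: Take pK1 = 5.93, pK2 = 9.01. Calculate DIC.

DIC = 2.23 mmol/kg

CA = [HCO3⁻] + 2[CO3²⁻] = (α₁ + 2α₂)·DIC
At pH 7.68: [H⁺]/K1 = 10^-1.75 = 0.017783, K2/[H⁺] = 10^-1.33 = 0.046774
α₁ = 1/(1 + 0.017783 + 0.046774) = 1/1.0646 = 0.9394; α₂ = α₁·K2/[H⁺] = 0.04394
α₁ + 2α₂ = 1.0272
DIC = CA / (α₁ + 2α₂) = 2.29 / 1.0272 = 2.23 mmol/kg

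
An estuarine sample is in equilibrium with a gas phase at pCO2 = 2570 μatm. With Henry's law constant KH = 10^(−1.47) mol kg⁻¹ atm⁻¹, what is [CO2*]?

[CO2*] = 87.1 μmol/kg

KH = 10^(−1.47) = 3.388×10^-2 mol kg⁻¹ atm⁻¹
[CO2*] = KH · pCO2 = 3.388×10^-2 × 2570×10^-6 atm = 8.71×10^-5 mol/kg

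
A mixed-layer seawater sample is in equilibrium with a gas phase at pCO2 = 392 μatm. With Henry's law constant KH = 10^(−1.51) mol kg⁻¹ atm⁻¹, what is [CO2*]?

[CO2*] = 12.1 μmol/kg

KH = 10^(−1.51) = 3.090×10^-2 mol kg⁻¹ atm⁻¹
[CO2*] = KH · pCO2 = 3.090×10^-2 × 392×10^-6 atm = 1.21×10^-5 mol/kg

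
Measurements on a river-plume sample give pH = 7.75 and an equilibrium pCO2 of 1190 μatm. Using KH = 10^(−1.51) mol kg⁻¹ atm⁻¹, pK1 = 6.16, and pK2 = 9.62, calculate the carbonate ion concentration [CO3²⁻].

[CO2*] = KH · pCO2 = 10^(−1.51) × 1190×10^-6 = 3.677×10^-5 mol/kg
α₀ = 1/(1 + K1/[H⁺] + K1K2/[H⁺]²) = 1/(1 + 10^+1.59 + 10^-0.28) = 0.02473
DIC = [CO2*]/α₀ = 3.677×10^-5 / 0.02473 = 1.487 mmol/kg
[CO3²⁻] = α₂·DIC; α₂ = 0.01298, so [CO3²⁻] = 0.01298 × 1.487 = 0.0193 mmol/kg = 19.3 μmol/kg

[CO3²⁻] = 19.3 μmol/kg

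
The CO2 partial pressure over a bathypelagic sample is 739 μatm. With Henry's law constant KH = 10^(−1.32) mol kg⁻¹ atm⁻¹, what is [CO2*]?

[CO2*] = 35.4 μmol/kg

KH = 10^(−1.32) = 4.786×10^-2 mol kg⁻¹ atm⁻¹
[CO2*] = KH · pCO2 = 4.786×10^-2 × 739×10^-6 atm = 3.54×10^-5 mol/kg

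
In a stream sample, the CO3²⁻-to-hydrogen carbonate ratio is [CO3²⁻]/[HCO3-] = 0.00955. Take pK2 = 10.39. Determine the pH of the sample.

pH = 8.37

From K2 = [H⁺][CO3²⁻]/[HCO3-]:  pH = pK2 + log₁₀([CO3²⁻]/[HCO3-])
log₁₀(0.00955) = -2.020
pH = 10.39 + (-2.020) = 8.37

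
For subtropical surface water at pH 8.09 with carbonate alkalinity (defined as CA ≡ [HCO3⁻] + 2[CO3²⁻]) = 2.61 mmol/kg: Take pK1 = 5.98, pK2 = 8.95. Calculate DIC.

CA = [HCO3⁻] + 2[CO3²⁻] = (α₁ + 2α₂)·DIC
At pH 8.09: [H⁺]/K1 = 10^-2.11 = 0.0077625, K2/[H⁺] = 10^-0.86 = 0.13804
α₁ = 1/(1 + 0.0077625 + 0.13804) = 1/1.1458 = 0.8728; α₂ = α₁·K2/[H⁺] = 0.1205
α₁ + 2α₂ = 1.1137
DIC = CA / (α₁ + 2α₂) = 2.61 / 1.1137 = 2.34 mmol/kg

DIC = 2.34 mmol/kg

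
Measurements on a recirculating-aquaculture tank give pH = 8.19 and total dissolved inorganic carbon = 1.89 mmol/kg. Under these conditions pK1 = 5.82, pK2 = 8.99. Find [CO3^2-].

α₂ = 1 / (1 + [H⁺]/K2 + [H⁺]²/(K1K2)) = 1 / (1 + 10^+0.80 + 10^-1.57)
   = 1 / (1 + 6.3096 + 0.026915) = 1/7.3365 = 0.1363
[CO3²⁻] = α₂ × DIC = 0.1363 × 1.89 = 0.258 mmol/kg

[CO3²⁻] = 0.258 mmol/kg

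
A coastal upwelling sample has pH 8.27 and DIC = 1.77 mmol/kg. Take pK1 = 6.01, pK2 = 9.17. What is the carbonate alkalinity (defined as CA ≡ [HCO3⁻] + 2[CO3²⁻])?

CA = [HCO3⁻] + 2[CO3²⁻] = (α₁ + 2α₂)·DIC
At pH 8.27: [H⁺]/K1 = 10^-2.26 = 0.0054954, K2/[H⁺] = 10^-0.90 = 0.12589
α₁ = 1/(1 + 0.0054954 + 0.12589) = 1/1.1314 = 0.8839; α₂ = α₁·K2/[H⁺] = 0.1113
α₁ + 2α₂ = 1.1064
CA = 1.1064 × 1.77 = 1.96 mmol/kg

CA = 1.96 mmol/kg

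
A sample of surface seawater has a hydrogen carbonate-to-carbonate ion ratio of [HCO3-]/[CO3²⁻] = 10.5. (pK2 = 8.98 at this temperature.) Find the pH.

pH = 7.96

From K2 = [H⁺][CO3²⁻]/[HCO3-]:  pH = pK2 − log₁₀([HCO3-]/[CO3²⁻])
log₁₀(10.5) = +1.021
pH = 8.98 − (+1.021) = 7.96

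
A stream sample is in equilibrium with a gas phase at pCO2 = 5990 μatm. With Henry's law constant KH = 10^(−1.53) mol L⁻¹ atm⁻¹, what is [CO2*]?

KH = 10^(−1.53) = 2.951×10^-2 mol L⁻¹ atm⁻¹
[CO2*] = KH · pCO2 = 2.951×10^-2 × 5990×10^-6 atm = 1.77×10^-4 mol/L

[CO2*] = 177 μmol/L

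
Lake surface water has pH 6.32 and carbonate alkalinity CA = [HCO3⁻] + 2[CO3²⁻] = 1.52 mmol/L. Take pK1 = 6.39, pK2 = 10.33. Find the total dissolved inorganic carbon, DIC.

CA = [HCO3⁻] + 2[CO3²⁻] = (α₁ + 2α₂)·DIC
At pH 6.32: [H⁺]/K1 = 10^0.07 = 1.1749, K2/[H⁺] = 10^-4.01 = 9.7724×10^-5
α₁ = 1/(1 + 1.1749 + 9.7724×10^-5) = 1/2.1750 = 0.4598; α₂ = α₁·K2/[H⁺] = 4.493×10^-5
α₁ + 2α₂ = 0.4599
DIC = CA / (α₁ + 2α₂) = 1.52 / 0.4599 = 3.31 mmol/L

DIC = 3.31 mmol/L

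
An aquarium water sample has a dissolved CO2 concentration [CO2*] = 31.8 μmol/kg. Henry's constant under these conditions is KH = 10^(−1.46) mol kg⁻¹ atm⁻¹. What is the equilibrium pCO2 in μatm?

KH = 10^(−1.46) = 3.467×10^-2 mol kg⁻¹ atm⁻¹
pCO2 = [CO2*]/KH = 31.8×10^-6 / 3.467×10^-2 = 9.17×10^-4 atm = 917 μatm

pCO2 = 917 μatm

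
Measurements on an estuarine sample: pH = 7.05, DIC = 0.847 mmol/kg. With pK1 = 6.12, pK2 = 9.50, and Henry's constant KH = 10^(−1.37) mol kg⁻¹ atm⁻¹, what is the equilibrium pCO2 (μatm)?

pCO2 = 2080 μatm

α₀ = 1 / (1 + K1/[H⁺] + K1K2/[H⁺]²) = 1 / (1 + 10^+0.93 + 10^-1.52)
   = 1 / (1 + 8.5114 + 0.030200) = 1/9.5416 = 0.1048
[CO2*] = α₀ × DIC = 0.1048 × 0.847 = 0.08877 mmol/kg
pCO2 = [CO2*]/KH = 8.877×10^-5 / 4.266×10^-2 = 2080 μatm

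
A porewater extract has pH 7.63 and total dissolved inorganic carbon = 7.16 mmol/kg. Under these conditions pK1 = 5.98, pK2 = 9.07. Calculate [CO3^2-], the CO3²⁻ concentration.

α₂ = 1 / (1 + [H⁺]/K2 + [H⁺]²/(K1K2)) = 1 / (1 + 10^+1.44 + 10^-0.21)
   = 1 / (1 + 27.542 + 0.61660) = 1/29.159 = 0.03429
[CO3²⁻] = α₂ × DIC = 0.03429 × 7.16 = 0.246 mmol/kg

[CO3²⁻] = 0.246 mmol/kg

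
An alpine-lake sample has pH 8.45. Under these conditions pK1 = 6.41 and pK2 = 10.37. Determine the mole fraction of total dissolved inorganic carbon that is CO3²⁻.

α₂ = 0.0118

α₂ = 1 / (1 + [H⁺]/K2 + [H⁺]²/(K1K2)) = 1 / (1 + 10^+1.92 + 10^-0.12)
   = 1 / (1 + 83.176 + 0.75858) = 1/84.935 = 0.01177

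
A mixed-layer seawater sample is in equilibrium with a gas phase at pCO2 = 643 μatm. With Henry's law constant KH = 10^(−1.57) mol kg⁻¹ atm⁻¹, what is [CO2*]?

KH = 10^(−1.57) = 2.692×10^-2 mol kg⁻¹ atm⁻¹
[CO2*] = KH · pCO2 = 2.692×10^-2 × 643×10^-6 atm = 1.73×10^-5 mol/kg

[CO2*] = 17.3 μmol/kg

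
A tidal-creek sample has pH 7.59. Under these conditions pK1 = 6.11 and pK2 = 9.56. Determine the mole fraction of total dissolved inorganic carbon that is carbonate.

α₂ = 1 / (1 + [H⁺]/K2 + [H⁺]²/(K1K2)) = 1 / (1 + 10^+1.97 + 10^+0.49)
   = 1 / (1 + 93.325 + 3.0903) = 1/97.416 = 0.01027

α₂ = 0.0103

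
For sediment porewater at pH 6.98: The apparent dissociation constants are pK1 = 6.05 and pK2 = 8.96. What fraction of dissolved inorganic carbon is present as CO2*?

α₀ = 1 / (1 + K1/[H⁺] + K1K2/[H⁺]²) = 1 / (1 + 10^+0.93 + 10^-1.05)
   = 1 / (1 + 8.5114 + 0.089125) = 1/9.6005 = 0.1042

α₀ = 0.104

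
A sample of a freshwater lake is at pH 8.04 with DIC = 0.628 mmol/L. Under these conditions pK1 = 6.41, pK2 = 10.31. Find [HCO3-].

[HCO3⁻] = 0.610 mmol/L

α₁ = 1 / (1 + [H⁺]/K1 + K2/[H⁺]) = 1 / (1 + 10^-1.63 + 10^-2.27)
   = 1 / (1 + 0.023442 + 0.0053703) = 1/1.0288 = 0.9720
[HCO3⁻] = α₁ × DIC = 0.9720 × 0.628 = 0.610 mmol/L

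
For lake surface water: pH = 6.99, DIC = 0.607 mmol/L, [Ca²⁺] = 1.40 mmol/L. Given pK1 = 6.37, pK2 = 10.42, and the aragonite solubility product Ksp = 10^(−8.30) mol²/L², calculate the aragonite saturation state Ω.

Ω = 0.0508

α₂ = 1 / (1 + [H⁺]/K2 + [H⁺]²/(K1K2)) = 1 / (1 + 10^+3.43 + 10^+2.81)
   = 1 / (1 + 2691.5 + 645.65) = 1/3338.2 = 0.0002996
[CO3²⁻] = α₂ × DIC = 0.0002996 × 0.607 = 0.0001818 mmol/L = 0.1818 μmol/L
Ksp = 10^(−8.30) = 5.012×10^-9
Ω = [Ca²⁺][CO3²⁻]/Ksp = (1.40×10^-3)(1.818×10^-7) / 5.012×10^-9 = 0.0508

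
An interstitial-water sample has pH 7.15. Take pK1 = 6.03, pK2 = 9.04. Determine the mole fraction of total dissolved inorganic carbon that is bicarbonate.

α₁ = 1 / (1 + [H⁺]/K1 + K2/[H⁺]) = 1 / (1 + 10^-1.12 + 10^-1.89)
   = 1 / (1 + 0.075858 + 0.012882) = 1/1.0887 = 0.9185

α₁ = 0.918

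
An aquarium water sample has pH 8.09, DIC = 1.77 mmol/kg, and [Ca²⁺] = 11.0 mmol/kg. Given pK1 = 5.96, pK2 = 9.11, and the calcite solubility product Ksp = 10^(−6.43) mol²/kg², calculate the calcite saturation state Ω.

α₂ = 1 / (1 + [H⁺]/K2 + [H⁺]²/(K1K2)) = 1 / (1 + 10^+1.02 + 10^-1.11)
   = 1 / (1 + 10.471 + 0.077625) = 1/11.549 = 0.08659
[CO3²⁻] = α₂ × DIC = 0.08659 × 1.77 = 0.1533 mmol/kg
Ksp = 10^(−6.43) = 3.715×10^-7
Ω = [Ca²⁺][CO3²⁻]/Ksp = (11.0×10^-3)(1.533×10^-4) / 3.715×10^-7 = 4.54

Ω = 4.54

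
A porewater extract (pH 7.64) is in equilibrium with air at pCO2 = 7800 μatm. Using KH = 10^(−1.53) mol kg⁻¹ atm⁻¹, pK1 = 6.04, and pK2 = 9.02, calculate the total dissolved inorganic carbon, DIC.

DIC = 9.78 mmol/kg

[CO2*] = KH · pCO2 = 10^(−1.53) × 7800×10^-6 = 2.302×10^-4 mol/kg
α₀ = 1/(1 + K1/[H⁺] + K1K2/[H⁺]²) = 1/(1 + 10^+1.60 + 10^+0.22) = 0.02355
DIC = [CO2*]/α₀ = 2.302×10^-4 / 0.02355 = 9.78 mmol/kg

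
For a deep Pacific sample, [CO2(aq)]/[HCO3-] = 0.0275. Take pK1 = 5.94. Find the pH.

pH = 7.50

From K1 = [H⁺][HCO3-]/[CO2(aq)]:  pH = pK1 − log₁₀([CO2(aq)]/[HCO3-])
log₁₀(0.0275) = -1.561
pH = 5.94 − (-1.561) = 7.50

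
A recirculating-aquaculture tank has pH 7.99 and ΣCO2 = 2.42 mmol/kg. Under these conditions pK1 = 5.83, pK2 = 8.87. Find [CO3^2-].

[CO3²⁻] = 0.280 mmol/kg

α₂ = 1 / (1 + [H⁺]/K2 + [H⁺]²/(K1K2)) = 1 / (1 + 10^+0.88 + 10^-1.28)
   = 1 / (1 + 7.5858 + 0.052481) = 1/8.6383 = 0.1158
[CO3²⁻] = α₂ × DIC = 0.1158 × 2.42 = 0.280 mmol/kg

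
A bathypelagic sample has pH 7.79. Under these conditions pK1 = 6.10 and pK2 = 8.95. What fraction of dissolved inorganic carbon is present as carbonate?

α₂ = 0.0635

α₂ = 1 / (1 + [H⁺]/K2 + [H⁺]²/(K1K2)) = 1 / (1 + 10^+1.16 + 10^-0.53)
   = 1 / (1 + 14.454 + 0.29512) = 1/15.750 = 0.06349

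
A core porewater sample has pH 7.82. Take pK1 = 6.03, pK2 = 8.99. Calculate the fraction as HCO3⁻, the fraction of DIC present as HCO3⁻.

α₁ = 1 / (1 + [H⁺]/K1 + K2/[H⁺]) = 1 / (1 + 10^-1.79 + 10^-1.17)
   = 1 / (1 + 0.016218 + 0.067608) = 1/1.0838 = 0.9227

α₁ = 0.923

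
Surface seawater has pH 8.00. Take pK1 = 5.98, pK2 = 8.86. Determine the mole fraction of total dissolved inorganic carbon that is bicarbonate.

α₁ = 0.871

α₁ = 1 / (1 + [H⁺]/K1 + K2/[H⁺]) = 1 / (1 + 10^-2.02 + 10^-0.86)
   = 1 / (1 + 0.0095499 + 0.13804) = 1/1.1476 = 0.8714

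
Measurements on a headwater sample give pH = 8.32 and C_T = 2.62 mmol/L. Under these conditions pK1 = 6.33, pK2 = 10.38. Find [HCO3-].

α₁ = 1 / (1 + [H⁺]/K1 + K2/[H⁺]) = 1 / (1 + 10^-1.99 + 10^-2.06)
   = 1 / (1 + 0.010233 + 0.0087096) = 1/1.0189 = 0.9814
[HCO3⁻] = α₁ × DIC = 0.9814 × 2.62 = 2.57 mmol/L

[HCO3⁻] = 2.57 mmol/L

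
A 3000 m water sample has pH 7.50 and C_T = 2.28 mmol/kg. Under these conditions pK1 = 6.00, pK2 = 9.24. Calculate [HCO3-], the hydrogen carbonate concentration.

[HCO3⁻] = 2.17 mmol/kg

α₁ = 1 / (1 + [H⁺]/K1 + K2/[H⁺]) = 1 / (1 + 10^-1.50 + 10^-1.74)
   = 1 / (1 + 0.031623 + 0.018197) = 1/1.0498 = 0.9525
[HCO3⁻] = α₁ × DIC = 0.9525 × 2.28 = 2.17 mmol/kg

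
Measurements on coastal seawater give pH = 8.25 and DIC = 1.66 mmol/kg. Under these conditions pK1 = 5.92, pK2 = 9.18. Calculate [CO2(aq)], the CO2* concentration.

[CO2*] = 6.92 μmol/kg

α₀ = 1 / (1 + K1/[H⁺] + K1K2/[H⁺]²) = 1 / (1 + 10^+2.33 + 10^+1.40)
   = 1 / (1 + 213.80 + 25.119) = 1/239.92 = 0.004168
[CO2*] = α₀ × DIC = 0.004168 × 1.66 = 0.00692 mmol/kg = 6.92 μmol/kg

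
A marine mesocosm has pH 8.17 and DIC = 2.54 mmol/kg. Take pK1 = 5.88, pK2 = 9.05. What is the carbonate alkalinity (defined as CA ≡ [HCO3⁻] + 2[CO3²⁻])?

CA = [HCO3⁻] + 2[CO3²⁻] = (α₁ + 2α₂)·DIC
At pH 8.17: [H⁺]/K1 = 10^-2.29 = 0.0051286, K2/[H⁺] = 10^-0.88 = 0.13183
α₁ = 1/(1 + 0.0051286 + 0.13183) = 1/1.1370 = 0.8795; α₂ = α₁·K2/[H⁺] = 0.1159
α₁ + 2α₂ = 1.1114
CA = 1.1114 × 2.54 = 2.82 mmol/kg

CA = 2.82 mmol/kg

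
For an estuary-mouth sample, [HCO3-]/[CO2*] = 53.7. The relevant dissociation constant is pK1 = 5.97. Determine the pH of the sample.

pH = 7.70

From K1 = [H⁺][HCO3-]/[CO2*]:  pH = pK1 + log₁₀([HCO3-]/[CO2*])
log₁₀(53.7) = +1.730
pH = 5.97 + (+1.730) = 7.70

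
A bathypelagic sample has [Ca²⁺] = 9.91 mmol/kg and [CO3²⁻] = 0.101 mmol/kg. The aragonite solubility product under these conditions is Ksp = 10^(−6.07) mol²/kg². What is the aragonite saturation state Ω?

Ksp = 10^(−6.07) = 8.511×10^-7
Ω = [Ca²⁺][CO3²⁻]/Ksp = (9.91×10^-3)(0.101×10^-3) / 8.511×10^-7 = 1.18

Ω = 1.18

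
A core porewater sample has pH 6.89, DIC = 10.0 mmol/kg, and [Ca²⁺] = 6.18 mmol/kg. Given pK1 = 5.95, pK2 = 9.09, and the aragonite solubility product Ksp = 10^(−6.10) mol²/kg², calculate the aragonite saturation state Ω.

Ω = 0.438

α₂ = 1 / (1 + [H⁺]/K2 + [H⁺]²/(K1K2)) = 1 / (1 + 10^+2.20 + 10^+1.26)
   = 1 / (1 + 158.49 + 18.197) = 1/177.69 = 0.005628
[CO3²⁻] = α₂ × DIC = 0.005628 × 10.0 = 0.05628 mmol/kg
Ksp = 10^(−6.10) = 7.943×10^-7
Ω = [Ca²⁺][CO3²⁻]/Ksp = (6.18×10^-3)(5.628×10^-5) / 7.943×10^-7 = 0.438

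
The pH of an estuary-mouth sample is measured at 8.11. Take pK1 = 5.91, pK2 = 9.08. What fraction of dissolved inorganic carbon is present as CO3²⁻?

α₂ = 1 / (1 + [H⁺]/K2 + [H⁺]²/(K1K2)) = 1 / (1 + 10^+0.97 + 10^-1.23)
   = 1 / (1 + 9.3325 + 0.058884) = 1/10.391 = 0.09623

α₂ = 0.0962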